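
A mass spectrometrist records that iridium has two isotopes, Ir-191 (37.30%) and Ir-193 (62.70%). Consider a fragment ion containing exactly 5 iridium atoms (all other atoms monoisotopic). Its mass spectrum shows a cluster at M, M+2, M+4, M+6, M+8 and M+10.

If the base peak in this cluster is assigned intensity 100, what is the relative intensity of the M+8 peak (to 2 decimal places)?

84.05

Term probabilities: M 0.0072, M+2 0.0607, M+4 0.2040, M+6 0.3429, M+8 0.2882, M+10 0.0969. Base peak = M+6.
P(M+6) = C(5,3) × 0.3730^2 × 0.6270^3 = 10 × 0.139129 × 0.24649188 = 0.342942 (base)
P(M+8) = C(5,4) × 0.3730^1 × 0.6270^4 = 5 × 0.3730 × 0.15455041 = 0.288237
Relative intensity = 0.288237 / 0.342942 × 100 = 84.05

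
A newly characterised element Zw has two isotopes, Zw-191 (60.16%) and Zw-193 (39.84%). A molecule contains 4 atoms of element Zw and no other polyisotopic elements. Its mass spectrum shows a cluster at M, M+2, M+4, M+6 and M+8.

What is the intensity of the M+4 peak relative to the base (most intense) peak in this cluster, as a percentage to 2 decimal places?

99.34%

Binomial terms of (0.6016 + 0.3984)^4: M 0.1310, M+2 0.3470, M+4 0.3447, M+6 0.1522, M+8 0.0252 → M+2 is the base peak.
P(M+2) = C(4,1) × 0.6016^3 × 0.3984^1 = 4 × 0.21773261 × 0.3984 = 0.346979 (base)
P(M+4) = C(4,2) × 0.6016^2 × 0.3984^2 = 6 × 0.36192256 × 0.15872256 = 0.344672
Relative intensity = 0.344672 / 0.346979 × 100 = 99.34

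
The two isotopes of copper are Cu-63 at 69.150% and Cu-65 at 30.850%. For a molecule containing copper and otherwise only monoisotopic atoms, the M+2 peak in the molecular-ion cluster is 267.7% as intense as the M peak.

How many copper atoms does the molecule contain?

6

The M+2/M ratio from n Cu atoms is n · q/p = n · 0.30850/0.69150.
n = 2.677 × 0.69150/0.30850 = 6.00 ≈ 6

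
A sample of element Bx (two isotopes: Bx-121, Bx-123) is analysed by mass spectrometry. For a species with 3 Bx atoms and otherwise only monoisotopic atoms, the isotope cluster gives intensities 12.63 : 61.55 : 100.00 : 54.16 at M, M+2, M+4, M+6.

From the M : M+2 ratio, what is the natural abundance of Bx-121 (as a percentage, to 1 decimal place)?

38.1%

If p is the fraction of Bx that is Bx-121, then I(M+2)/I(M) = [C(3,1)·p^2·(1−p)] / p^3 = 3·(1−p)/p = 61.55/12.63 = 4.8733
(1−p)/p = 4.8733/3 = 1.6244  ⇒  p = 1/(1 + 1.6244) = 0.3810
Bx-121: 38.1%, Bx-123: 61.9%.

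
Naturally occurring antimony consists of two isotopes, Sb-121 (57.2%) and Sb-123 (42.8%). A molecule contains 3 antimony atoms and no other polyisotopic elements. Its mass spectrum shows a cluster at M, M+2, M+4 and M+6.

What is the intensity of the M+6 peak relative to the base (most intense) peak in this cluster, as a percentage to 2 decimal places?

Term probabilities: M 0.1871, M+2 0.4201, M+4 0.3143, M+6 0.0784. Base peak = M+2.
P(M+2) = C(3,1) × 0.572^2 × 0.428^1 = 3 × 0.327184 × 0.4280 = 0.420104 (base)
P(M+6) = C(3,3) × 0.572^0 × 0.428^3 = 1 × 1.0000 × 0.07840275 = 0.078403
Relative intensity = 0.078403 / 0.420104 × 100 = 18.66

18.66%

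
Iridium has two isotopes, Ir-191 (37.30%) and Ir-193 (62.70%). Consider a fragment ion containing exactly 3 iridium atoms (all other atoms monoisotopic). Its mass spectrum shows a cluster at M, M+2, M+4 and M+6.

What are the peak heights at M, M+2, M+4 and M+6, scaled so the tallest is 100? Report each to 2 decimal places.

Each Ir atom is independently Ir-191 (p = 0.3730) or Ir-193 (q = 0.6270); the cluster is the binomial expansion (p + q)^3.
P(M) = 0.3730^3 = 0.051895
P(M+2) = 3 × 0.3730^2 × 0.6270^1 = 0.261702
P(M+4) = 3 × 0.3730^1 × 0.6270^2 = 0.439911
P(M+6) = 0.6270^3 = 0.246492
The M+4 peak is largest (0.439911); scaling to 100 gives 11.80 : 59.49 : 100.00 : 56.03.

11.80 : 59.49 : 100.00 : 56.03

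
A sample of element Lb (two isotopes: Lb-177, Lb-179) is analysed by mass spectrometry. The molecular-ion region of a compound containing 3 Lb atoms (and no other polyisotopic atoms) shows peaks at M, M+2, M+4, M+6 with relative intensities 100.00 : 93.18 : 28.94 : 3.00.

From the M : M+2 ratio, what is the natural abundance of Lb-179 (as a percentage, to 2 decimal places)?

If p is the fraction of Lb that is Lb-177, then I(M+2)/I(M) = [C(3,1)·p^2·(1−p)] / p^3 = 3·(1−p)/p = 93.18/100.00 = 0.9318
(1−p)/p = 0.9318/3 = 0.3106  ⇒  p = 1/(1 + 0.3106) = 0.7630
Lb-177: 76.30%, Lb-179: 23.70%.

23.70%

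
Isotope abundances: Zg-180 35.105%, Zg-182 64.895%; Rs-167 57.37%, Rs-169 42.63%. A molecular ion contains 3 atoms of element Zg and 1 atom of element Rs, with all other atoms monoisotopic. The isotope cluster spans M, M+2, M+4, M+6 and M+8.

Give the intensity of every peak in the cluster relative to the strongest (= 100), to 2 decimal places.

Element Zg pattern (n=3): 0.04326203 : 0.23992221 : 0.44351949 : 0.27329627
Element Rs pattern (n=1): 0.5737 : 0.4263
Convolve the two distributions (both contribute in 2-u steps):
  M: 0.04326203×0.5737 = 0.024819
  M+2: 0.04326203×0.4263 + 0.23992221×0.5737 = 0.156086
  M+4: 0.23992221×0.4263 + 0.44351949×0.5737 = 0.356726
  M+6: 0.44351949×0.4263 + 0.27329627×0.5737 = 0.345862
  M+8: 0.27329627×0.4263 = 0.116506
Scale to base peak (0.356726) = 100: 6.96 : 43.76 : 100.00 : 96.95 : 32.66

6.96 : 43.76 : 100.00 : 96.95 : 32.66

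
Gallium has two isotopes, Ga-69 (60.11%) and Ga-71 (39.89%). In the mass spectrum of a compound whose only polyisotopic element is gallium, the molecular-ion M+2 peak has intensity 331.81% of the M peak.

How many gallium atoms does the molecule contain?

5

With n Ga atoms, P(M+2)/P(M) = C(n,1)·p^(n−1)q / p^n = n·q/p = n · 0.3989/0.6011.
n = 3.3181 × 0.6011/0.3989 = 5.00 ≈ 5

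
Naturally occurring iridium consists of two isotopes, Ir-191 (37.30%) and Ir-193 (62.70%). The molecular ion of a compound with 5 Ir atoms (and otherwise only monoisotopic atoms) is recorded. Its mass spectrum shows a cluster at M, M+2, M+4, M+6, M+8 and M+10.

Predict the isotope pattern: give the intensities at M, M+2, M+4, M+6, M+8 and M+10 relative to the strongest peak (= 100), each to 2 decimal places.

Each Ir atom is independently Ir-191 (p = 0.3730) or Ir-193 (q = 0.6270); the cluster is the binomial expansion (p + q)^5.
P(M) = 0.3730^5 = 0.007220
P(M+2) = 5 × 0.3730^4 × 0.6270^1 = 0.060684
P(M+4) = 10 × 0.3730^3 × 0.6270^2 = 0.204015
P(M+6) = 10 × 0.3730^2 × 0.6270^3 = 0.342942
P(M+8) = 5 × 0.3730^1 × 0.6270^4 = 0.288237
P(M+10) = 0.6270^5 = 0.096903
The M+6 peak is largest (0.342942); scaling to 100 gives 2.11 : 17.70 : 59.49 : 100.00 : 84.05 : 28.26.

2.11 : 17.70 : 59.49 : 100.00 : 84.05 : 28.26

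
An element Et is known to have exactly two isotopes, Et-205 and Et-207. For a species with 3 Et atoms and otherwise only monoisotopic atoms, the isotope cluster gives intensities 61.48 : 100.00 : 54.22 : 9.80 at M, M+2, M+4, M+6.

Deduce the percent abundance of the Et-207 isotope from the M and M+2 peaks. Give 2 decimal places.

Write p for the Et-205 fraction. I(M+2)/I(M) = [C(3,1)·p^2·(1−p)] / p^3 = 3·(1−p)/p = 100.00/61.48 = 1.6265
(1−p)/p = 1.6265/3 = 0.5422  ⇒  p = 1/(1 + 0.5422) = 0.6484
Et-205: 64.84%, Et-207: 35.16%.

35.16%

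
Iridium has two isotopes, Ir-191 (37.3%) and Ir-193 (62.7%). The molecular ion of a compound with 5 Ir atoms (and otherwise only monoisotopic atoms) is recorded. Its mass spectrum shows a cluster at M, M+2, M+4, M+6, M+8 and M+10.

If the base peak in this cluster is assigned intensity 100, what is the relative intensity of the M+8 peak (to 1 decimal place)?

Term probabilities: M 0.0072, M+2 0.0607, M+4 0.2040, M+6 0.3429, M+8 0.2882, M+10 0.0969. Base peak = M+6.
P(M+6) = C(5,3) × 0.373^2 × 0.627^3 = 10 × 0.139129 × 0.24649188 = 0.342942 (base)
P(M+8) = C(5,4) × 0.373^1 × 0.627^4 = 5 × 0.3730 × 0.15455041 = 0.288237
Relative intensity = 0.288237 / 0.342942 × 100 = 84.0

84.0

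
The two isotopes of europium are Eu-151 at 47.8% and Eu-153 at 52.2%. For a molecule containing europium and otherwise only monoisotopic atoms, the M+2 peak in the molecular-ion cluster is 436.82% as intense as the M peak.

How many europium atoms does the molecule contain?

With n Eu atoms, P(M+2)/P(M) = C(n,1)·p^(n−1)q / p^n = n·q/p = n · 0.522/0.478.
n = 4.3682 × 0.478/0.522 = 4.00 ≈ 4

4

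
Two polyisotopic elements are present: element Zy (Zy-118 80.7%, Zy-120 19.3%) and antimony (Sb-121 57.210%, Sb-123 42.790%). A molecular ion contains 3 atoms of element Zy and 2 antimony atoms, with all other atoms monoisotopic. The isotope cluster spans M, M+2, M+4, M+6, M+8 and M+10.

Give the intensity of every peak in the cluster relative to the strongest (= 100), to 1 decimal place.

Element Zy pattern (n=3): 0.52555794 : 0.37707317 : 0.09017983 : 0.00718906
Antimony pattern (n=2): 0.32729841 : 0.48960318 : 0.18309841
Convolve the two distributions (both contribute in 2-u steps):
  M: 0.52555794×0.32729841 = 0.172014
  M+2: 0.52555794×0.48960318 + 0.37707317×0.32729841 = 0.380730
  M+4: 0.52555794×0.18309841 + 0.37707317×0.48960318 + 0.09017983×0.32729841 = 0.310361
  M+6: 0.37707317×0.18309841 + 0.09017983×0.48960318 + 0.00718906×0.32729841 = 0.115547
  M+8: 0.09017983×0.18309841 + 0.00718906×0.48960318 = 0.020032
  M+10: 0.00718906×0.18309841 = 0.001316
Scale to base peak (0.380730) = 100: 45.2 : 100.0 : 81.5 : 30.3 : 5.3 : 0.3

45.2 : 100.0 : 81.5 : 30.3 : 5.3 : 0.3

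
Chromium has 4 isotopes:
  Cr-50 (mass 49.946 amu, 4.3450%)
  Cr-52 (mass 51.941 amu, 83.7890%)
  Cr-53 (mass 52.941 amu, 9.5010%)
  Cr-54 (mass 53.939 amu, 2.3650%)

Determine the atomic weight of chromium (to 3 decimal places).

51.997 amu

Ar = Σ fᵢ·mᵢ = 0.043450 × 49.946 + 0.837890 × 51.941 + 0.095010 × 52.941 + 0.023650 × 53.939
= 2.1702 + 43.5208 + 5.0299 + 1.2757 = 51.9966 amu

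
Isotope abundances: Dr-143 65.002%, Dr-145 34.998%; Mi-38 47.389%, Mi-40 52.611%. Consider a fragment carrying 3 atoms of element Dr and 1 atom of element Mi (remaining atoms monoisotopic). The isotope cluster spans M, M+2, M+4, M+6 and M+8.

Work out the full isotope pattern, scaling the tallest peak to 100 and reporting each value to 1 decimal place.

36.7 : 100.0 : 97.7 : 41.2 : 6.4

Element Dr pattern (n=3): 0.27465035 : 0.44362695 : 0.23885505 : 0.04286765
Element Mi pattern (n=1): 0.47389 : 0.52611
Convolve the two distributions (both contribute in 2-u steps):
  M: 0.27465035×0.47389 = 0.130154
  M+2: 0.27465035×0.52611 + 0.44362695×0.47389 = 0.354727
  M+4: 0.44362695×0.52611 + 0.23885505×0.47389 = 0.346588
  M+6: 0.23885505×0.52611 + 0.04286765×0.47389 = 0.145979
  M+8: 0.04286765×0.52611 = 0.022553
Scale to base peak (0.354727) = 100: 36.7 : 100.0 : 97.7 : 41.2 : 6.4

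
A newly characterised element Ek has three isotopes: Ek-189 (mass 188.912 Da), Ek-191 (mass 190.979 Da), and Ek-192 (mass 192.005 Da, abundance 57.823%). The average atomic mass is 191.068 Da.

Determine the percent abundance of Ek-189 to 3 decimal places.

24.396%

The remaining 42.177% is split between Ek-189 (fraction x) and Ek-191 (fraction 0.42177 − x).
Substituting: 188.912x + 190.979(0.42177 − x) = 80.04494885
(188.912 − 190.979)x = -0.50426398  ⇒  x = 0.24396, y = 0.17781
Ek-189: 24.396%, Ek-191: 17.781%.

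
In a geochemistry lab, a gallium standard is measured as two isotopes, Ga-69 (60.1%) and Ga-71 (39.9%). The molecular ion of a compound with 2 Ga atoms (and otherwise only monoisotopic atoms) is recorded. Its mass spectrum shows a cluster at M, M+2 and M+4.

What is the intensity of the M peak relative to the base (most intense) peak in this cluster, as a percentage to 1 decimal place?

75.3%

Binomial terms of (0.601 + 0.399)^2: M 0.3612, M+2 0.4796, M+4 0.1592 → M+2 is the base peak.
P(M+2) = C(2,1) × 0.601^1 × 0.399^1 = 2 × 0.6010 × 0.3990 = 0.479598 (base)
P(M) = C(2,0) × 0.601^2 × 0.399^0 = 1 × 0.361201 × 1.0000 = 0.361201
Relative intensity = 0.361201 / 0.479598 × 100 = 75.3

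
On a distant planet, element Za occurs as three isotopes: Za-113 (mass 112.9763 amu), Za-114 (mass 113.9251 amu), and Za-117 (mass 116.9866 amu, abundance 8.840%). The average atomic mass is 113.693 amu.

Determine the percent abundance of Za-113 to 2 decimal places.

Let x and y be the fractions of Za-113 and Za-114. Then x + y = 1 − 0.08840 = 0.91160 and 112.9763x + 113.9251y = 113.693 − 0.08840×116.9866 = 103.35138456.
Substituting: 112.9763x + 113.9251(0.91160 − x) = 103.35138456
(112.9763 − 113.9251)x = -0.5027366  ⇒  x = 0.52987, y = 0.38173
Za-113: 52.99%, Za-114: 38.17%.

52.99%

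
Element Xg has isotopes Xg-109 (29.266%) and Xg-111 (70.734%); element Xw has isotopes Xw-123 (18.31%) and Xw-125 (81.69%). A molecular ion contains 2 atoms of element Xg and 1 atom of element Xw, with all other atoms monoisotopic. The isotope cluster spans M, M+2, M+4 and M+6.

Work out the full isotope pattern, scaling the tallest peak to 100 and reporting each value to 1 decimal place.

Element Xg pattern (n=2): 0.08564988 : 0.41402025 : 0.50032988
Element Xw pattern (n=1): 0.1831 : 0.8169
Convolve the two distributions (both contribute in 2-u steps):
  M: 0.08564988×0.1831 = 0.015682
  M+2: 0.08564988×0.8169 + 0.41402025×0.1831 = 0.145774
  M+4: 0.41402025×0.8169 + 0.50032988×0.1831 = 0.429824
  M+6: 0.50032988×0.8169 = 0.408719
Scale to base peak (0.429824) = 100: 3.6 : 33.9 : 100.0 : 95.1

3.6 : 33.9 : 100.0 : 95.1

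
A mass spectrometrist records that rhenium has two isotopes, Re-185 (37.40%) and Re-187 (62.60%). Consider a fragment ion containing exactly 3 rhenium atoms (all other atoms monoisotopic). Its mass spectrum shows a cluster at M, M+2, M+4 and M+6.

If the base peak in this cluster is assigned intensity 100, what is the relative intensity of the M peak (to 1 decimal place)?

11.9

Term probabilities: M 0.0523, M+2 0.2627, M+4 0.4397, M+6 0.2453. Base peak = M+4.
P(M+4) = C(3,2) × 0.3740^1 × 0.6260^2 = 3 × 0.3740 × 0.391876 = 0.439685 (base)
P(M) = C(3,0) × 0.3740^3 × 0.6260^0 = 1 × 0.05231362 × 1.0000 = 0.052314
Relative intensity = 0.052314 / 0.439685 × 100 = 11.9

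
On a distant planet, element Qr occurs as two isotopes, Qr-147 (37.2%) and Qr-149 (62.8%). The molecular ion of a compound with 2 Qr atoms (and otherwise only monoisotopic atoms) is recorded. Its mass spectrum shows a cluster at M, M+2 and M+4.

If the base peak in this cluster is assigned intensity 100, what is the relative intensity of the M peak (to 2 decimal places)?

29.62

Term probabilities: M 0.1384, M+2 0.4672, M+4 0.3944. Base peak = M+2.
P(M+2) = C(2,1) × 0.372^1 × 0.628^1 = 2 × 0.3720 × 0.6280 = 0.467232 (base)
P(M) = C(2,0) × 0.372^2 × 0.628^0 = 1 × 0.138384 × 1.0000 = 0.138384
Relative intensity = 0.138384 / 0.467232 × 100 = 29.62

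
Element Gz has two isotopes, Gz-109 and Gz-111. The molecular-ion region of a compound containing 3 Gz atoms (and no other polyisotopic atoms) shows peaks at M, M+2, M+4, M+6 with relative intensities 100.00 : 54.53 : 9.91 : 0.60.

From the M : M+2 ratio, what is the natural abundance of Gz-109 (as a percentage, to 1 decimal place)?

84.6%

If p is the fraction of Gz that is Gz-109, then I(M+2)/I(M) = [C(3,1)·p^2·(1−p)] / p^3 = 3·(1−p)/p = 54.53/100.00 = 0.5453
(1−p)/p = 0.5453/3 = 0.1818  ⇒  p = 1/(1 + 0.1818) = 0.8462
Gz-109: 84.6%, Gz-111: 15.4%.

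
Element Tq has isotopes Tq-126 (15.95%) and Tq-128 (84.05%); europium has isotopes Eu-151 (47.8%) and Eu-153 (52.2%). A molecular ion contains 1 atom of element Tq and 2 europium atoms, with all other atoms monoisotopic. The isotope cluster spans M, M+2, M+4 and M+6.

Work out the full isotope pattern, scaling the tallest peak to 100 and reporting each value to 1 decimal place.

7.9 : 58.7 : 100.0 : 49.5

Element Tq pattern (n=1): 0.1595 : 0.8405
Europium pattern (n=2): 0.228484 : 0.499032 : 0.272484
Convolve the two distributions (both contribute in 2-u steps):
  M: 0.1595×0.228484 = 0.036443
  M+2: 0.1595×0.499032 + 0.8405×0.228484 = 0.271636
  M+4: 0.1595×0.272484 + 0.8405×0.499032 = 0.462898
  M+6: 0.8405×0.272484 = 0.229023
Scale to base peak (0.462898) = 100: 7.9 : 58.7 : 100.0 : 49.5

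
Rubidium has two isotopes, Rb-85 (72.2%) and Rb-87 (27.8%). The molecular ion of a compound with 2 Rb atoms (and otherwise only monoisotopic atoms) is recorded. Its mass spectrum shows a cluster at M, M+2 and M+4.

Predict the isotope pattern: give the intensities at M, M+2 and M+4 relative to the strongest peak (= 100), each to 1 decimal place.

The 2 Rb atoms are independent, so intensities follow the terms of (0.722 + 0.278)^2.
P(M) = 0.722^2 = 0.521284
P(M+2) = 2 × 0.722^1 × 0.278^1 = 0.401432
P(M+4) = 0.278^2 = 0.077284
The M peak is largest (0.521284); scaling to 100 gives 100.0 : 77.0 : 14.8.

100.0 : 77.0 : 14.8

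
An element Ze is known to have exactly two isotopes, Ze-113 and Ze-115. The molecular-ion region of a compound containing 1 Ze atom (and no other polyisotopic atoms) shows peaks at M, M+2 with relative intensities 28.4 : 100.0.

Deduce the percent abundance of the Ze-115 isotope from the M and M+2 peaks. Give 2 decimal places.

Let p = fractional abundance of Ze-113. I(M+2)/I(M) = [C(1,1)·p^0·(1−p)] / p^1 = 1·(1−p)/p = 100.0/28.4 = 3.5211
(1−p)/p = 3.5211/1 = 3.5211  ⇒  p = 1/(1 + 3.5211) = 0.2212
Ze-113: 22.12%, Ze-115: 77.88%.

77.88%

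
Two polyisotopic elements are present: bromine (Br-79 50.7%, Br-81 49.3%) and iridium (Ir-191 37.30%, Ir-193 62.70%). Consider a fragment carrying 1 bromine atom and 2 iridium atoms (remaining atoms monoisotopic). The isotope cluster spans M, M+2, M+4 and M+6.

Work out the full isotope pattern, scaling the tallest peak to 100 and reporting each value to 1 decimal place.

16.4 : 71.1 : 100.0 : 45.1

Bromine pattern (n=1): 0.5070 : 0.4930
Iridium pattern (n=2): 0.139129 : 0.467742 : 0.393129
Convolve the two distributions (both contribute in 2-u steps):
  M: 0.5070×0.139129 = 0.070538
  M+2: 0.5070×0.467742 + 0.4930×0.139129 = 0.305736
  M+4: 0.5070×0.393129 + 0.4930×0.467742 = 0.429913
  M+6: 0.4930×0.393129 = 0.193813
Scale to base peak (0.429913) = 100: 16.4 : 71.1 : 100.0 : 45.1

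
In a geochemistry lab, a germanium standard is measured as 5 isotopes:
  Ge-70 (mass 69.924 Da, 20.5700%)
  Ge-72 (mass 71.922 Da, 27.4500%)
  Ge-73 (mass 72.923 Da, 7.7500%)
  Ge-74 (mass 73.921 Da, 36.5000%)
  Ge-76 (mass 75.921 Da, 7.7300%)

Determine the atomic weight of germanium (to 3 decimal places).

72.627 Da

Weight each isotope mass by its fractional abundance: 0.205700 × 69.924 + 0.274500 × 71.922 + 0.077500 × 72.923 + 0.365000 × 73.921 + 0.077300 × 75.921
= 14.3834 + 19.7426 + 5.6515 + 26.9812 + 5.8687 = 72.6274 Da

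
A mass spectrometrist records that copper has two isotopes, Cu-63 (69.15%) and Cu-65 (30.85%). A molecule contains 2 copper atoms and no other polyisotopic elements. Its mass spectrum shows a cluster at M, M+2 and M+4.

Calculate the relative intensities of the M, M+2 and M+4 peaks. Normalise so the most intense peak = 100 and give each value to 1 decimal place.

Expanding (0.6915 + 0.3085)^2:
P(M) = 0.6915^2 = 0.478172
P(M+2) = 2 × 0.6915^1 × 0.3085^1 = 0.426656
P(M+4) = 0.3085^2 = 0.095172
The M peak is largest (0.478172); scaling to 100 gives 100.0 : 89.2 : 19.9.

100.0 : 89.2 : 19.9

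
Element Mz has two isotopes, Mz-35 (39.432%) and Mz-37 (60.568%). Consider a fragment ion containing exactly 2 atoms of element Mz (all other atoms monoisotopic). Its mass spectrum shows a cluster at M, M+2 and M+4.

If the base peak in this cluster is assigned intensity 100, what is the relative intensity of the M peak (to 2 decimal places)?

32.55

Binomial terms of (0.39432 + 0.60568)^2: M 0.1555, M+2 0.4777, M+4 0.3668 → M+2 is the base peak.
P(M+2) = C(2,1) × 0.39432^1 × 0.60568^1 = 2 × 0.39432 × 0.60568 = 0.477663 (base)
P(M) = C(2,0) × 0.39432^2 × 0.60568^0 = 1 × 0.15548826 × 1.0000 = 0.155488
Relative intensity = 0.155488 / 0.477663 × 100 = 32.55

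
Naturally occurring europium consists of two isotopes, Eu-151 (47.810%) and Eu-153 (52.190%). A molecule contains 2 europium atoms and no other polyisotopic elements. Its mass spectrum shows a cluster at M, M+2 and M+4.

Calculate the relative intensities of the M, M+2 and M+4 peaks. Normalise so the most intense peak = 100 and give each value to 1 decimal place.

Each Eu atom is independently Eu-151 (p = 0.47810) or Eu-153 (q = 0.52190); the cluster is the binomial expansion (p + q)^2.
P(M) = 0.47810^2 = 0.228580
P(M+2) = 2 × 0.47810^1 × 0.52190^1 = 0.499041
P(M+4) = 0.52190^2 = 0.272380
The M+2 peak is largest (0.499041); scaling to 100 gives 45.8 : 100.0 : 54.6.

45.8 : 100.0 : 54.6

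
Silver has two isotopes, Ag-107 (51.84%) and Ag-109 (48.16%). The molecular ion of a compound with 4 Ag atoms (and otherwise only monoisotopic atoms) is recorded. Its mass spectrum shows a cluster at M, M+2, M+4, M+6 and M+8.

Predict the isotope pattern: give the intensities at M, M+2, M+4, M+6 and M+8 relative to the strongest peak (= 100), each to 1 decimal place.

19.3 : 71.8 : 100.0 : 61.9 : 14.4

Expanding (0.5184 + 0.4816)^4:
P(M) = 0.5184^4 = 0.072220
P(M+2) = 4 × 0.5184^3 × 0.4816^1 = 0.268375
P(M+4) = 6 × 0.5184^2 × 0.4816^2 = 0.373985
P(M+6) = 4 × 0.5184^1 × 0.4816^3 = 0.231624
P(M+8) = 0.4816^4 = 0.053795
The M+4 peak is largest (0.373985); scaling to 100 gives 19.3 : 71.8 : 100.0 : 61.9 : 14.4.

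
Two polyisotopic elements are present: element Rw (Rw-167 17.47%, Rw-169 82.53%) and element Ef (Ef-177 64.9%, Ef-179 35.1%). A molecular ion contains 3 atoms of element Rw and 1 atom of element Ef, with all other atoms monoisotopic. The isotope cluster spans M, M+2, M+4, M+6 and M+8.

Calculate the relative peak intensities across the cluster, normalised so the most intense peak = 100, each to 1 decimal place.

Element Rw pattern (n=3): 0.00533186 : 0.07556469 : 0.35697504 : 0.56212841
Element Ef pattern (n=1): 0.6490 : 0.3510
Convolve the two distributions (both contribute in 2-u steps):
  M: 0.00533186×0.6490 = 0.003460
  M+2: 0.00533186×0.3510 + 0.07556469×0.6490 = 0.050913
  M+4: 0.07556469×0.3510 + 0.35697504×0.6490 = 0.258200
  M+6: 0.35697504×0.3510 + 0.56212841×0.6490 = 0.490120
  M+8: 0.56212841×0.3510 = 0.197307
Scale to base peak (0.490120) = 100: 0.7 : 10.4 : 52.7 : 100.0 : 40.3

0.7 : 10.4 : 52.7 : 100.0 : 40.3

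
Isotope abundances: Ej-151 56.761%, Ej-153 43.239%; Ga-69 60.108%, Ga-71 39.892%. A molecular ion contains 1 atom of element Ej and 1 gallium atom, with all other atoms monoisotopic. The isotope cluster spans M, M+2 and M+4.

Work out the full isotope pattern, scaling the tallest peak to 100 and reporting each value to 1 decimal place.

Element Ej pattern (n=1): 0.56761 : 0.43239
Gallium pattern (n=1): 0.60108 : 0.39892
Convolve the two distributions (both contribute in 2-u steps):
  M: 0.56761×0.60108 = 0.341179
  M+2: 0.56761×0.39892 + 0.43239×0.60108 = 0.486332
  M+4: 0.43239×0.39892 = 0.172489
Scale to base peak (0.486332) = 100: 70.2 : 100.0 : 35.5

70.2 : 100.0 : 35.5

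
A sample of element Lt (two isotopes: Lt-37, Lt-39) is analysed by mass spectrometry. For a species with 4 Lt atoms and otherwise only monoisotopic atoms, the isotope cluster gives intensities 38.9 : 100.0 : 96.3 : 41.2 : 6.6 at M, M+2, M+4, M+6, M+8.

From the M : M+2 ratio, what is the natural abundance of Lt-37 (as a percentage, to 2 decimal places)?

Write p for the Lt-37 fraction. I(M+2)/I(M) = [C(4,1)·p^3·(1−p)] / p^4 = 4·(1−p)/p = 100.0/38.9 = 2.5707
(1−p)/p = 2.5707/4 = 0.6427  ⇒  p = 1/(1 + 0.6427) = 0.6088
Lt-37: 60.88%, Lt-39: 39.12%.

60.88%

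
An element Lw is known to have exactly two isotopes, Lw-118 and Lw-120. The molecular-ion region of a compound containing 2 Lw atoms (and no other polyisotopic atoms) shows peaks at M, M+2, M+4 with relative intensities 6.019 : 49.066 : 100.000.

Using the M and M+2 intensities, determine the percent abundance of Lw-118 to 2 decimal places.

19.70%

If p is the fraction of Lw that is Lw-118, then I(M+2)/I(M) = [C(2,1)·p^1·(1−p)] / p^2 = 2·(1−p)/p = 49.066/6.019 = 8.1519
(1−p)/p = 8.1519/2 = 4.0759  ⇒  p = 1/(1 + 4.0759) = 0.1970
Lw-118: 19.70%, Lw-120: 80.30%.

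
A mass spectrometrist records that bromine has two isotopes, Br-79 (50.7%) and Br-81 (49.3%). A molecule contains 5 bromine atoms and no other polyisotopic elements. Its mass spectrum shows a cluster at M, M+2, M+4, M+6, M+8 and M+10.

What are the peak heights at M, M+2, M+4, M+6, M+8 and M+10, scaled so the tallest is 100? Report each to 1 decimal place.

10.6 : 51.4 : 100.0 : 97.2 : 47.3 : 9.2

The 5 Br atoms are independent, so intensities follow the terms of (0.507 + 0.493)^5.
P(M) = 0.507^5 = 0.033500
P(M+2) = 5 × 0.507^4 × 0.493^1 = 0.162873
P(M+4) = 10 × 0.507^3 × 0.493^2 = 0.316751
P(M+6) = 10 × 0.507^2 × 0.493^3 = 0.308004
P(M+8) = 5 × 0.507^1 × 0.493^4 = 0.149750
P(M+10) = 0.493^5 = 0.029123
The M+4 peak is largest (0.316751); scaling to 100 gives 10.6 : 51.4 : 100.0 : 97.2 : 47.3 : 9.2.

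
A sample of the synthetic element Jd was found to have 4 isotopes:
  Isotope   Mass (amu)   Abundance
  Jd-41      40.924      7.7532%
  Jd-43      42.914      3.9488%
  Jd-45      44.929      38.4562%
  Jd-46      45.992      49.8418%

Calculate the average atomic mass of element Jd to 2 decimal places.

45.07 amu

Average mass = Σ (abundance × isotope mass) = 0.077532 × 40.924 + 0.039488 × 42.914 + 0.384562 × 44.929 + 0.498418 × 45.992
= 3.1729 + 1.6946 + 17.2780 + 22.9232 = 45.0687 amu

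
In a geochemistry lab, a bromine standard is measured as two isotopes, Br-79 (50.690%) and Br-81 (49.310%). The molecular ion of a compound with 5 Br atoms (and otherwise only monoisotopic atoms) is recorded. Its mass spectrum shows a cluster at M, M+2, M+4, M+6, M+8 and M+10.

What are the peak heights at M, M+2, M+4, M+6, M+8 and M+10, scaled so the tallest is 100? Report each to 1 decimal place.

Expanding (0.50690 + 0.49310)^5:
P(M) = 0.50690^5 = 0.033467
P(M+2) = 5 × 0.50690^4 × 0.49310^1 = 0.162777
P(M+4) = 10 × 0.50690^3 × 0.49310^2 = 0.316692
P(M+6) = 10 × 0.50690^2 × 0.49310^3 = 0.308070
P(M+8) = 5 × 0.50690^1 × 0.49310^4 = 0.149842
P(M+10) = 0.49310^5 = 0.029152
The M+4 peak is largest (0.316692); scaling to 100 gives 10.6 : 51.4 : 100.0 : 97.3 : 47.3 : 9.2.

10.6 : 51.4 : 100.0 : 97.3 : 47.3 : 9.2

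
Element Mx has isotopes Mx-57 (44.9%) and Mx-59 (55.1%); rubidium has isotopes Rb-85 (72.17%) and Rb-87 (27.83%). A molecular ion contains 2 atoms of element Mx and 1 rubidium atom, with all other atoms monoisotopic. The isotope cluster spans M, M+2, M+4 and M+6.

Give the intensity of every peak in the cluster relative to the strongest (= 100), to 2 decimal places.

35.21 : 100.00 : 86.35 : 20.45

Element Mx pattern (n=2): 0.201601 : 0.494798 : 0.303601
Rubidium pattern (n=1): 0.7217 : 0.2783
Convolve the two distributions (both contribute in 2-u steps):
  M: 0.201601×0.7217 = 0.145495
  M+2: 0.201601×0.2783 + 0.494798×0.7217 = 0.413201
  M+4: 0.494798×0.2783 + 0.303601×0.7217 = 0.356811
  M+6: 0.303601×0.2783 = 0.084492
Scale to base peak (0.413201) = 100: 35.21 : 100.00 : 86.35 : 20.45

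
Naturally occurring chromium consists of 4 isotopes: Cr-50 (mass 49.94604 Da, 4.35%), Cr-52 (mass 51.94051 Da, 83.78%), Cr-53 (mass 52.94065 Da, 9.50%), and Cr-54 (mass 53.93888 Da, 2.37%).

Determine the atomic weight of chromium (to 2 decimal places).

Average mass = Σ (abundance × isotope mass) = 0.0435 × 49.94604 + 0.8378 × 51.94051 + 0.0950 × 52.94065 + 0.0237 × 53.93888
= 2.172653 + 43.515759 + 5.029362 + 1.278351 = 51.996125 Da

52.00 Da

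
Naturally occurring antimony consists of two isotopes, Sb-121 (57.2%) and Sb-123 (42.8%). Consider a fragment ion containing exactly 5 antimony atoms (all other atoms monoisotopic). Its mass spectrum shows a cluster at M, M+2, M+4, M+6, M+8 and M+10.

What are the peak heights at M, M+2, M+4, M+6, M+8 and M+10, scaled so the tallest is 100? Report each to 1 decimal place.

17.9 : 66.8 : 100.0 : 74.8 : 28.0 : 4.2

Each Sb atom is independently Sb-121 (p = 0.572) or Sb-123 (q = 0.428); the cluster is the binomial expansion (p + q)^5.
P(M) = 0.572^5 = 0.061232
P(M+2) = 5 × 0.572^4 × 0.428^1 = 0.229086
P(M+4) = 10 × 0.572^3 × 0.428^2 = 0.342827
P(M+6) = 10 × 0.572^2 × 0.428^3 = 0.256521
P(M+8) = 5 × 0.572^1 × 0.428^4 = 0.095971
P(M+10) = 0.428^5 = 0.014362
The M+4 peak is largest (0.342827); scaling to 100 gives 17.9 : 66.8 : 100.0 : 74.8 : 28.0 : 4.2.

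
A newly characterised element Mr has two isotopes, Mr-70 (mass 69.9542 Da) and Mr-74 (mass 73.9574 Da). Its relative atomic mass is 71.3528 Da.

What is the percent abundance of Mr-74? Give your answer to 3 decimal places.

34.937%

Let x be the fractional abundance of Mr-70; then Mr-74 has abundance 1 − x.
69.9542·x + 73.9574·(1 − x) = 71.3528
(69.9542 − 73.9574)·x = 71.3528 − 73.9574
x = -2.6046 / -4.0032 = 0.65063 → 65.063% Mr-70, 34.937% Mr-74.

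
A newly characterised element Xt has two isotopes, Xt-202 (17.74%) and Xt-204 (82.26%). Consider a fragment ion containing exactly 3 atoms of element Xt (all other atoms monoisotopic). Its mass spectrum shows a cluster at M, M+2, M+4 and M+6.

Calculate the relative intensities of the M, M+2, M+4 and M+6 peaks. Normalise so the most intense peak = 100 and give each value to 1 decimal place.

Each Xt atom is independently Xt-202 (p = 0.1774) or Xt-204 (q = 0.8226); the cluster is the binomial expansion (p + q)^3.
P(M) = 0.1774^3 = 0.005583
P(M+2) = 3 × 0.1774^2 × 0.8226^1 = 0.077664
P(M+4) = 3 × 0.1774^1 × 0.8226^2 = 0.360124
P(M+6) = 0.8226^3 = 0.556629
The M+6 peak is largest (0.556629); scaling to 100 gives 1.0 : 14.0 : 64.7 : 100.0.

1.0 : 14.0 : 64.7 : 100.0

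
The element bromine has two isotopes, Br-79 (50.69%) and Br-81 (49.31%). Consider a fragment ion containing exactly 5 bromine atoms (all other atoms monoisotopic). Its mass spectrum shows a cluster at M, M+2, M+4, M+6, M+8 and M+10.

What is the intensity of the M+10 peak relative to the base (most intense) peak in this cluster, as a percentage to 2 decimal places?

Binomial terms of (0.5069 + 0.4931)^5: M 0.0335, M+2 0.1628, M+4 0.3167, M+6 0.3081, M+8 0.1498, M+10 0.0292 → M+4 is the base peak.
P(M+4) = C(5,2) × 0.5069^3 × 0.4931^2 = 10 × 0.13024674 × 0.24314761 = 0.316692 (base)
P(M+10) = C(5,5) × 0.5069^0 × 0.4931^5 = 1 × 1.0000 × 0.02915245 = 0.029152
Relative intensity = 0.029152 / 0.316692 × 100 = 9.21

9.21%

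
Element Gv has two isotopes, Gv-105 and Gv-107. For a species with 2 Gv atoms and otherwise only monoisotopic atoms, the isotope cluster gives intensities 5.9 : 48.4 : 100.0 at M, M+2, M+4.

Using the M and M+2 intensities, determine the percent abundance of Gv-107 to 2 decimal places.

80.40%

If p is the fraction of Gv that is Gv-105, then I(M+2)/I(M) = [C(2,1)·p^1·(1−p)] / p^2 = 2·(1−p)/p = 48.4/5.9 = 8.2034
(1−p)/p = 8.2034/2 = 4.1017  ⇒  p = 1/(1 + 4.1017) = 0.1960
Gv-105: 19.60%, Gv-107: 80.40%.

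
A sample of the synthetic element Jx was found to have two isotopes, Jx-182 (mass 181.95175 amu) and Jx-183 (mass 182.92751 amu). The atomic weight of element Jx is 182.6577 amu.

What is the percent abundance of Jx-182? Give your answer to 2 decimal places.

With x = fraction of Jx-182 (so Jx-183 is 1 − x):
181.95175·x + 182.92751·(1 − x) = 182.6577
(181.95175 − 182.92751)·x = 182.6577 − 182.92751
x = -0.26981 / -0.97576 = 0.27651 → 27.65% Jx-182, 72.35% Jx-183.

27.65%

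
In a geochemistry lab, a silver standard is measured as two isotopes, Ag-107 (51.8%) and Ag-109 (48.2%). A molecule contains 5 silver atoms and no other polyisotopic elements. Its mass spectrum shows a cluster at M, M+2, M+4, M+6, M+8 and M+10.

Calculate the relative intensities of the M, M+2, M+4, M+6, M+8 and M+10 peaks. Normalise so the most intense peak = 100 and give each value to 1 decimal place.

11.5 : 53.7 : 100.0 : 93.1 : 43.3 : 8.1

The 5 Ag atoms are independent, so intensities follow the terms of (0.518 + 0.482)^5.
P(M) = 0.518^5 = 0.037295
P(M+2) = 5 × 0.518^4 × 0.482^1 = 0.173515
P(M+4) = 10 × 0.518^3 × 0.482^2 = 0.322911
P(M+6) = 10 × 0.518^2 × 0.482^3 = 0.300470
P(M+8) = 5 × 0.518^1 × 0.482^4 = 0.139794
P(M+10) = 0.482^5 = 0.026016
The M+4 peak is largest (0.322911); scaling to 100 gives 11.5 : 53.7 : 100.0 : 93.1 : 43.3 : 8.1.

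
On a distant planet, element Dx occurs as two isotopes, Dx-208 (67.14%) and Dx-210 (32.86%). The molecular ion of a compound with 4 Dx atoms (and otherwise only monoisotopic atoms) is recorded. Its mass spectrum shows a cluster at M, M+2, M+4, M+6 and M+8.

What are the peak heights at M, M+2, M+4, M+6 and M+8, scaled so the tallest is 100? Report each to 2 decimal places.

51.08 : 100.00 : 73.41 : 23.95 : 2.93

Each Dx atom is independently Dx-208 (p = 0.6714) or Dx-210 (q = 0.3286); the cluster is the binomial expansion (p + q)^4.
P(M) = 0.6714^4 = 0.203201
P(M+2) = 4 × 0.6714^3 × 0.3286^1 = 0.397806
P(M+4) = 6 × 0.6714^2 × 0.3286^2 = 0.292045
P(M+6) = 4 × 0.6714^1 × 0.3286^3 = 0.095289
P(M+8) = 0.3286^4 = 0.011659
The M+2 peak is largest (0.397806); scaling to 100 gives 51.08 : 100.00 : 73.41 : 23.95 : 2.93.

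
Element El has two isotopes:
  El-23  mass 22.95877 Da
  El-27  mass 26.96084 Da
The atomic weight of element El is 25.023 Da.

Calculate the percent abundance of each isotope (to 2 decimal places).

El-23: 48.42%, El-27: 51.58%

With x = fraction of El-23 (so El-27 is 1 − x):
22.95877·x + 26.96084·(1 − x) = 25.023
(22.95877 − 26.96084)·x = 25.023 − 26.96084
x = -1.93784 / -4.00207 = 0.48421 → 48.42% El-23, 51.58% El-27.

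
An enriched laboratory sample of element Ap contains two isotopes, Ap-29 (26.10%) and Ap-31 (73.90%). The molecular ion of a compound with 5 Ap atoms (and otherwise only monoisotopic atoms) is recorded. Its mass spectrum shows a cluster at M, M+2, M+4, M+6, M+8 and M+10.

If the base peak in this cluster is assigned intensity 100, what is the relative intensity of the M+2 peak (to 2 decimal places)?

4.41

Term probabilities: M 0.0012, M+2 0.0171, M+4 0.0971, M+6 0.2749, M+8 0.3892, M+10 0.2204. Base peak = M+8.
P(M+8) = C(5,4) × 0.2610^1 × 0.7390^4 = 5 × 0.2610 × 0.29824815 = 0.389214 (base)
P(M+2) = C(5,1) × 0.2610^4 × 0.7390^1 = 5 × 0.00464047 × 0.7390 = 0.017147
Relative intensity = 0.017147 / 0.389214 × 100 = 4.41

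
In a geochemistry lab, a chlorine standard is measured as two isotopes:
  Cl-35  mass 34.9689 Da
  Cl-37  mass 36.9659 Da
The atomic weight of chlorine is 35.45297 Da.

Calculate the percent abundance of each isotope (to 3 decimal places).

Let x be the fractional abundance of Cl-35; then Cl-37 has abundance 1 − x.
34.9689·x + 36.9659·(1 − x) = 35.45297
(34.9689 − 36.9659)·x = 35.45297 − 36.9659
x = -1.51293 / -1.9970 = 0.75760 → 75.760% Cl-35, 24.240% Cl-37.

Cl-35: 75.760%, Cl-37: 24.240%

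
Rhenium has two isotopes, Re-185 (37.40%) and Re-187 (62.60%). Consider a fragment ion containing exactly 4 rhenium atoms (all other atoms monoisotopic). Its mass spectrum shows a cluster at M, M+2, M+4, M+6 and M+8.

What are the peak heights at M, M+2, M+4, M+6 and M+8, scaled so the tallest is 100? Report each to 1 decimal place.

5.3 : 35.7 : 89.6 : 100.0 : 41.8

The 4 Re atoms are independent, so intensities follow the terms of (0.3740 + 0.6260)^4.
P(M) = 0.3740^4 = 0.019565
P(M+2) = 4 × 0.3740^3 × 0.6260^1 = 0.130993
P(M+4) = 6 × 0.3740^2 × 0.6260^2 = 0.328884
P(M+6) = 4 × 0.3740^1 × 0.6260^3 = 0.366990
P(M+8) = 0.6260^4 = 0.153567
The M+6 peak is largest (0.366990); scaling to 100 gives 5.3 : 35.7 : 89.6 : 100.0 : 41.8.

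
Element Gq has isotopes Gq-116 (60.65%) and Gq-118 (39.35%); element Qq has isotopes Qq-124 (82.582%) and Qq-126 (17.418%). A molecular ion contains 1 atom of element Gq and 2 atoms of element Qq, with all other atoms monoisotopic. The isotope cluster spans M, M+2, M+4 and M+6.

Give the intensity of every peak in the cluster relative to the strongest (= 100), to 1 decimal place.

93.4 : 100.0 : 29.7 : 2.7

Element Gq pattern (n=1): 0.6065 : 0.3935
Element Qq pattern (n=2): 0.68197867 : 0.28768266 : 0.03033867
Convolve the two distributions (both contribute in 2-u steps):
  M: 0.6065×0.68197867 = 0.413620
  M+2: 0.6065×0.28768266 + 0.3935×0.68197867 = 0.442838
  M+4: 0.6065×0.03033867 + 0.3935×0.28768266 = 0.131604
  M+6: 0.3935×0.03033867 = 0.011938
Scale to base peak (0.442838) = 100: 93.4 : 100.0 : 29.7 : 2.7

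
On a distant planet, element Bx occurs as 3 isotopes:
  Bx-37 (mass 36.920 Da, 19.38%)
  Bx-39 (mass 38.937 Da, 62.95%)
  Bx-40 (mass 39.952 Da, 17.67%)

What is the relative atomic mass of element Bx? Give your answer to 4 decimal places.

38.7255 Da

Ar = Σ fᵢ·mᵢ = 0.1938 × 36.920 + 0.6295 × 38.937 + 0.1767 × 39.952
= 7.15510 + 24.51084 + 7.05952 = 38.72546 Da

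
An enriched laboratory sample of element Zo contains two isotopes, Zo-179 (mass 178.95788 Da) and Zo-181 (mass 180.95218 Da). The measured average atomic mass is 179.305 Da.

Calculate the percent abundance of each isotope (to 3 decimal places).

Zo-179: 82.594%, Zo-181: 17.406%

Writing the weighted mean with unknown fraction x of Zo-179:
178.95788·x + 180.95218·(1 − x) = 179.305
(178.95788 − 180.95218)·x = 179.305 − 180.95218
x = -1.64718 / -1.99430 = 0.82594 → 82.594% Zo-179, 17.406% Zo-181.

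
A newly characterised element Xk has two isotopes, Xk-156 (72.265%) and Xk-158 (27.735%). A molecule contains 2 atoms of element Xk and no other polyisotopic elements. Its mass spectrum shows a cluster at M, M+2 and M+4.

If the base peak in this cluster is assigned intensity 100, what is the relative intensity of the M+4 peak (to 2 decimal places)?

Term probabilities: M 0.5222, M+2 0.4009, M+4 0.0769. Base peak = M.
P(M) = C(2,0) × 0.72265^2 × 0.27735^0 = 1 × 0.52222302 × 1.0000 = 0.522223 (base)
P(M+4) = C(2,2) × 0.72265^0 × 0.27735^2 = 1 × 1.0000 × 0.07692302 = 0.076923
Relative intensity = 0.076923 / 0.522223 × 100 = 14.73

14.73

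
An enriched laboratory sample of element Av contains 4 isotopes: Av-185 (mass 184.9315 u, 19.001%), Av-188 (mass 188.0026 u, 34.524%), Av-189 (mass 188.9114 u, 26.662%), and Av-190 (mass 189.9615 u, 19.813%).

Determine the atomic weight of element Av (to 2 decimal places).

Average mass = Σ (abundance × isotope mass) = 0.19001 × 184.9315 + 0.34524 × 188.0026 + 0.26662 × 188.9114 + 0.19813 × 189.9615
= 35.13883 + 64.90602 + 50.36756 + 37.63707 = 188.04948 u

188.05 u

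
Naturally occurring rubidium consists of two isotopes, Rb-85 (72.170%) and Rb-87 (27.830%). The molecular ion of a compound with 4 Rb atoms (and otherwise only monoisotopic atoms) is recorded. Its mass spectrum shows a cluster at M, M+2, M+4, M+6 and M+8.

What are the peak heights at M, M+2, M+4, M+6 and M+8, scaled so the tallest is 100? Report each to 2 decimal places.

64.83 : 100.00 : 57.84 : 14.87 : 1.43

The 4 Rb atoms are independent, so intensities follow the terms of (0.72170 + 0.27830)^4.
P(M) = 0.72170^4 = 0.271286
P(M+2) = 4 × 0.72170^3 × 0.27830^1 = 0.418450
P(M+4) = 6 × 0.72170^2 × 0.27830^2 = 0.242042
P(M+6) = 4 × 0.72170^1 × 0.27830^3 = 0.062224
P(M+8) = 0.27830^4 = 0.005999
The M+2 peak is largest (0.418450); scaling to 100 gives 64.83 : 100.00 : 57.84 : 14.87 : 1.43.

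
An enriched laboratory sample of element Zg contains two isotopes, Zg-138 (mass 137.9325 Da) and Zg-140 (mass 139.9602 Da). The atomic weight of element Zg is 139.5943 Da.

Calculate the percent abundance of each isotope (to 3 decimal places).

Zg-138: 18.045%, Zg-140: 81.955%

Let x be the fractional abundance of Zg-138; then Zg-140 has abundance 1 − x.
137.9325·x + 139.9602·(1 − x) = 139.5943
(137.9325 − 139.9602)·x = 139.5943 − 139.9602
x = -0.3659 / -2.0277 = 0.18045 → 18.045% Zg-138, 81.955% Zg-140.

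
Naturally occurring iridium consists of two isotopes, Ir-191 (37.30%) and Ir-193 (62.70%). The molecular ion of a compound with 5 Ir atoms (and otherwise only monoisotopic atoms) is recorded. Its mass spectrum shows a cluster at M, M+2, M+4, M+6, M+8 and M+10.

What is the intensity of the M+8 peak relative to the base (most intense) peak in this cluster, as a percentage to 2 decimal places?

84.05%

(0.3730 + 0.6270)^5 gives M 0.0072, M+2 0.0607, M+4 0.2040, M+6 0.3429, M+8 0.2882, M+10 0.0969; the largest is M+6.
P(M+6) = C(5,3) × 0.3730^2 × 0.6270^3 = 10 × 0.139129 × 0.24649188 = 0.342942 (base)
P(M+8) = C(5,4) × 0.3730^1 × 0.6270^4 = 5 × 0.3730 × 0.15455041 = 0.288237
Relative intensity = 0.288237 / 0.342942 × 100 = 84.05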